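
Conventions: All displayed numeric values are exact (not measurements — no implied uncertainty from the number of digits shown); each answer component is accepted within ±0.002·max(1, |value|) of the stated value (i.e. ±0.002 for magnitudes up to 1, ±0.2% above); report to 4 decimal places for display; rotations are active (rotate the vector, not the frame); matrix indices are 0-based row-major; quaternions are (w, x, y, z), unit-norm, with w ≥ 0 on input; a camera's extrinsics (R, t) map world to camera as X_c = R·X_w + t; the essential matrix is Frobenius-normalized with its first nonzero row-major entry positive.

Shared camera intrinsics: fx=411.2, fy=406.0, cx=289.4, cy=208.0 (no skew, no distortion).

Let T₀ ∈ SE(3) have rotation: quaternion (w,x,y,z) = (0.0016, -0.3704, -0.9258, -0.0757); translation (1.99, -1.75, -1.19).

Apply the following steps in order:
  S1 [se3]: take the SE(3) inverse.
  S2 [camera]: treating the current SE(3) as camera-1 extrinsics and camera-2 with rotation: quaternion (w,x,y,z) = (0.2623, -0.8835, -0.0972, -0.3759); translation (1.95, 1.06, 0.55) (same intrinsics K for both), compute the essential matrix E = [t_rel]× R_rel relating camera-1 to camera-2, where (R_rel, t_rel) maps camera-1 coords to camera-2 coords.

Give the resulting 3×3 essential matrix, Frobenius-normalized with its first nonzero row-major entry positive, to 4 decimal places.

after S1 (invert_se3): R=[-0.7256 0.6856 0.0590; 0.6861 0.7142 0.1390; 0.0531 0.1413 -0.9885], t=(2.7140, 0.0499, -1.0347)
after S2 (essential): [0.0414 0.3401 0.5274; 0.1454 0.4134 -0.4643; -0.1046 -0.4279 -0.0534]

matrix = [0.0414 0.3401 0.5274; 0.1454 0.4134 -0.4643; -0.1046 -0.4279 -0.0534]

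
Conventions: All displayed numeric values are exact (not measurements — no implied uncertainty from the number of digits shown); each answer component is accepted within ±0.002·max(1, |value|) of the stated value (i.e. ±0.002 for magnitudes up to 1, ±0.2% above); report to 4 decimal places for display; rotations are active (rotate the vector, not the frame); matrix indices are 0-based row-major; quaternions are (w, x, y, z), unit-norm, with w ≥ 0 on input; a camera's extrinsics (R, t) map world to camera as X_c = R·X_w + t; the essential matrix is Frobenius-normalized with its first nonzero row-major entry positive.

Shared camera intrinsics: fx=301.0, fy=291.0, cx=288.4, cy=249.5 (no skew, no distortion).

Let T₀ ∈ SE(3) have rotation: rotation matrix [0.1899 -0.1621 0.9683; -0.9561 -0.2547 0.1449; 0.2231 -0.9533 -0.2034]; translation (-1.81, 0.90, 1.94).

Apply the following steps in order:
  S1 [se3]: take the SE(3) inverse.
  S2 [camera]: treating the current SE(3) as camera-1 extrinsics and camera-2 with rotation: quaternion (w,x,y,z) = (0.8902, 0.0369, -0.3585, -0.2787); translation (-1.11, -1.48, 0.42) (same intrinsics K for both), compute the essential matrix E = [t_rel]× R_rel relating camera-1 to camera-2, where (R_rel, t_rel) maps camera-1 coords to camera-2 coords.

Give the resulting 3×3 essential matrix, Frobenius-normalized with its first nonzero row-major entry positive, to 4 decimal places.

after S1 (invert_se3): R=[0.1899 -0.9561 0.2231; -0.1621 -0.2547 -0.9533; 0.9683 0.1449 -0.2034], t=(0.7714, 1.7852, 2.0168)
after S2 (essential): [0.1907 -0.0376 0.1399; -0.0849 -0.4925 0.4888; 0.6332 0.1274 0.1917]

matrix = [0.1907 -0.0376 0.1399; -0.0849 -0.4925 0.4888; 0.6332 0.1274 0.1917]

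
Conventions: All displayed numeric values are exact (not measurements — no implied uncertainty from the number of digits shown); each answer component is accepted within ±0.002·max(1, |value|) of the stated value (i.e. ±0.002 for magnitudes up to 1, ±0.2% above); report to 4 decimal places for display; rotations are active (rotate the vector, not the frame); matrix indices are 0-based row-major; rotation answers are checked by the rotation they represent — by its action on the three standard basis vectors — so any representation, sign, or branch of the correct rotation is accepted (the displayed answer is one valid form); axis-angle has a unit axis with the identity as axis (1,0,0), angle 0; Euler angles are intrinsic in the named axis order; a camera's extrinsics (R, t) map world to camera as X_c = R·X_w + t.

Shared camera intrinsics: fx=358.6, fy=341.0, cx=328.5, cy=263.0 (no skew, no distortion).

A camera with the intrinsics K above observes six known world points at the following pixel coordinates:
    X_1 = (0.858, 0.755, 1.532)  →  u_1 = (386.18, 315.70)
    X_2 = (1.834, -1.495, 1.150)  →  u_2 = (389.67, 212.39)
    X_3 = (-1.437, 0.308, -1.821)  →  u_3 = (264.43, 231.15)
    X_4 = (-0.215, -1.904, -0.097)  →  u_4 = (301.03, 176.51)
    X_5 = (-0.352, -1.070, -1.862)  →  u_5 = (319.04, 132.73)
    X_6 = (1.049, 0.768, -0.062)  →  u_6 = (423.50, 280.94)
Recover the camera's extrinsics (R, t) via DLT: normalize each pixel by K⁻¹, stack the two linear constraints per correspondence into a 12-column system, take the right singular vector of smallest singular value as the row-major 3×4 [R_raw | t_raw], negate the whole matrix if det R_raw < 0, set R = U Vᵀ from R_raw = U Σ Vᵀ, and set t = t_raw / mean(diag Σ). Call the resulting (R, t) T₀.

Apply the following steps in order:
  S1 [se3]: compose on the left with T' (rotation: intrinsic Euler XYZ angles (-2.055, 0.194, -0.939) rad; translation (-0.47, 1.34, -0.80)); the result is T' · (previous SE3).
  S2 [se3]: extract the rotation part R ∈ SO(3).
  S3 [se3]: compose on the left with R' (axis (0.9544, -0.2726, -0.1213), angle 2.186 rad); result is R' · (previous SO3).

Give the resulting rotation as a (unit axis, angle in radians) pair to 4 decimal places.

source (pnp_recover): camera pose = R=[0.9345 0.3301 -0.1334; -0.2294 0.8449 0.4833; 0.2722 -0.4210 0.8652], t=(0.3100, -0.0700, 5.9498)
after S1 (compose_se3): R=[0.4124 0.7791 0.4722; 0.5879 -0.6235 0.5153; 0.6959 0.0651 -0.7152], t=(0.8013, 6.6211, -3.2483)
after S2 (rot_of_se3): [0.4124 0.7791 0.4722; 0.5879 -0.6235 0.5153; 0.6959 0.0651 -0.7152]
after S3 (compose_so3): [-0.1105 0.8374 0.5353; -0.9866 -0.1575 0.0427; 0.1201 -0.5234 0.8436]

rotation (axis_angle) = ((-0.2896, 0.2124, -0.9333), 1.7847)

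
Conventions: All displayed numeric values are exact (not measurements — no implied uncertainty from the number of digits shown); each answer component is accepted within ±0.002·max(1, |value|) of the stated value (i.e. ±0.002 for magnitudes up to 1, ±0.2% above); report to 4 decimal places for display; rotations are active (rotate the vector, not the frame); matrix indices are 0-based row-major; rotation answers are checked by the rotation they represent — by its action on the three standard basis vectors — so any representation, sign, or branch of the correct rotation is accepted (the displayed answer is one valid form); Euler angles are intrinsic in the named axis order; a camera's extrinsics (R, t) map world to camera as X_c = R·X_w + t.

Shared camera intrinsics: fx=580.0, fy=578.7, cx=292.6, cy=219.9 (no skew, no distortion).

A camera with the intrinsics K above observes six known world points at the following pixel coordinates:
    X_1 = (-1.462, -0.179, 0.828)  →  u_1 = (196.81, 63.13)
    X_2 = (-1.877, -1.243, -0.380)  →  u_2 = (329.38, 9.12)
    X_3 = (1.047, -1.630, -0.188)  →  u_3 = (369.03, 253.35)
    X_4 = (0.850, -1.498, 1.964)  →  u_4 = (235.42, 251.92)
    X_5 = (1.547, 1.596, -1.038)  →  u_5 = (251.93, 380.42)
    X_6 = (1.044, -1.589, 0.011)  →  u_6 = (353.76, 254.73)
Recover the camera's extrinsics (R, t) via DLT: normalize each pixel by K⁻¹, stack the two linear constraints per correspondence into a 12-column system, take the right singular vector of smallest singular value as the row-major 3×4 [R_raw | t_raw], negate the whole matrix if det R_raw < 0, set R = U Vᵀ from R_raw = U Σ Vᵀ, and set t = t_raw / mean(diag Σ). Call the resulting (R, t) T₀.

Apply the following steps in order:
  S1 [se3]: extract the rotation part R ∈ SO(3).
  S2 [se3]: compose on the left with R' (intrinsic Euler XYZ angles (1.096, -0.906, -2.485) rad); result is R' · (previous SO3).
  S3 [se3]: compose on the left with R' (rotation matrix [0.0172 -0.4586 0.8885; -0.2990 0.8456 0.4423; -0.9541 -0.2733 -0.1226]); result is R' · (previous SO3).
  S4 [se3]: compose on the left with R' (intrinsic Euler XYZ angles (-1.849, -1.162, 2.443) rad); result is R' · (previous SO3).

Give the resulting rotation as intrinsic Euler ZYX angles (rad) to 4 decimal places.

rotation (euler_zyx) = (1.0307, 0.9360, 3.1068)

source (pnp_recover): camera pose = R=[0.1485 -0.6123 -0.7765; 0.9888 0.1034 0.1075; 0.0145 -0.7838 0.6208], t=(-0.3500, -0.4300, 6.0307)
after S1 (rot_of_se3): [0.1485 -0.6123 -0.7765; 0.9888 0.1034 0.1075; 0.0145 -0.7838 0.6208]
after S2 (compose_so3): [0.2884 0.9550 -0.0687; -0.7476 0.1798 -0.6393; -0.5983 0.2357 0.7658]
after S3 (compose_so3): [-0.1837 0.1434 0.9725; -0.9830 -0.0293 -0.1814; 0.0025 -0.9892 0.1464]
after S4 (compose_so3): [0.3049 0.8715 -0.3840; 0.5086 -0.4899 -0.7081; -0.8052 0.0206 -0.5926]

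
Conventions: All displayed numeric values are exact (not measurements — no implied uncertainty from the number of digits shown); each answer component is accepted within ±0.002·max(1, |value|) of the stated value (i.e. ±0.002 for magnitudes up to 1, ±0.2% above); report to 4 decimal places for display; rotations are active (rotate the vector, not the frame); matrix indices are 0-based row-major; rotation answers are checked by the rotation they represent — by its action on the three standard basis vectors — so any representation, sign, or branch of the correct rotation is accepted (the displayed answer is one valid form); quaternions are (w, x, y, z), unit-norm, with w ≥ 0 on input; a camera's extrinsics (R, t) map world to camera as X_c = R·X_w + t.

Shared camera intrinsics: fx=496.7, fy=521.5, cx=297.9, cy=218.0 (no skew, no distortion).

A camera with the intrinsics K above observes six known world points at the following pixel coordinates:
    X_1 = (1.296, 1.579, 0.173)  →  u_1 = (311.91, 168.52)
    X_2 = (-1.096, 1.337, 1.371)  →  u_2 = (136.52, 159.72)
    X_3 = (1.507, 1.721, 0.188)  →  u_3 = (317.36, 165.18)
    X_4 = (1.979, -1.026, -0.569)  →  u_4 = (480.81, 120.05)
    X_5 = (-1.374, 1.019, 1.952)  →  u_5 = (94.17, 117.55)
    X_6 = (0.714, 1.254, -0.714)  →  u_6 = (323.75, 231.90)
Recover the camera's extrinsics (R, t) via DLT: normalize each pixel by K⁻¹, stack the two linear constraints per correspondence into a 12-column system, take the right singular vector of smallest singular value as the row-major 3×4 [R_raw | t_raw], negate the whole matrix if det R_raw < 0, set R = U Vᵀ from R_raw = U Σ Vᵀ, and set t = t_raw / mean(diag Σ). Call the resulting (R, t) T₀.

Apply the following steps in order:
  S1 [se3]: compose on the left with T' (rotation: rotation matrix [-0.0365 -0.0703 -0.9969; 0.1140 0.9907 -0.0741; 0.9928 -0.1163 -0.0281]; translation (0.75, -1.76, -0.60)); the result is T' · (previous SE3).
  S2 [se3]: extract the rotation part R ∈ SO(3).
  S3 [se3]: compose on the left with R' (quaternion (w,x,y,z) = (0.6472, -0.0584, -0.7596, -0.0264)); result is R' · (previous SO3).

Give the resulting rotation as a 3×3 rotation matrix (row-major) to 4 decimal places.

source (pnp_recover): camera pose = R=[0.7529 -0.3952 -0.5263; -0.4586 0.2585 -0.8502; 0.4720 0.8815 0.0134], t=(-0.0399, -0.4100, 5.8299)
after S1 (compose_se3): R=[-0.4658 -0.8825 0.0656; -0.4035 0.1458 -0.9033; 0.7876 -0.4472 -0.4240], t=(-5.0313, -2.6026, -0.7558)
after S2 (rot_of_se3): [-0.4658 -0.8825 0.0656; -0.4035 0.1458 -0.9033; 0.7876 -0.4472 -0.4240]
after S3 (compose_so3): [-0.7492 0.5934 0.2944; -0.3345 0.0447 -0.9413; -0.5718 -0.8037 0.1650]

rotation (matrix) = ((-0.7492, 0.5934, 0.2944), (-0.3345, 0.0447, -0.9413), (-0.5718, -0.8037, 0.1650))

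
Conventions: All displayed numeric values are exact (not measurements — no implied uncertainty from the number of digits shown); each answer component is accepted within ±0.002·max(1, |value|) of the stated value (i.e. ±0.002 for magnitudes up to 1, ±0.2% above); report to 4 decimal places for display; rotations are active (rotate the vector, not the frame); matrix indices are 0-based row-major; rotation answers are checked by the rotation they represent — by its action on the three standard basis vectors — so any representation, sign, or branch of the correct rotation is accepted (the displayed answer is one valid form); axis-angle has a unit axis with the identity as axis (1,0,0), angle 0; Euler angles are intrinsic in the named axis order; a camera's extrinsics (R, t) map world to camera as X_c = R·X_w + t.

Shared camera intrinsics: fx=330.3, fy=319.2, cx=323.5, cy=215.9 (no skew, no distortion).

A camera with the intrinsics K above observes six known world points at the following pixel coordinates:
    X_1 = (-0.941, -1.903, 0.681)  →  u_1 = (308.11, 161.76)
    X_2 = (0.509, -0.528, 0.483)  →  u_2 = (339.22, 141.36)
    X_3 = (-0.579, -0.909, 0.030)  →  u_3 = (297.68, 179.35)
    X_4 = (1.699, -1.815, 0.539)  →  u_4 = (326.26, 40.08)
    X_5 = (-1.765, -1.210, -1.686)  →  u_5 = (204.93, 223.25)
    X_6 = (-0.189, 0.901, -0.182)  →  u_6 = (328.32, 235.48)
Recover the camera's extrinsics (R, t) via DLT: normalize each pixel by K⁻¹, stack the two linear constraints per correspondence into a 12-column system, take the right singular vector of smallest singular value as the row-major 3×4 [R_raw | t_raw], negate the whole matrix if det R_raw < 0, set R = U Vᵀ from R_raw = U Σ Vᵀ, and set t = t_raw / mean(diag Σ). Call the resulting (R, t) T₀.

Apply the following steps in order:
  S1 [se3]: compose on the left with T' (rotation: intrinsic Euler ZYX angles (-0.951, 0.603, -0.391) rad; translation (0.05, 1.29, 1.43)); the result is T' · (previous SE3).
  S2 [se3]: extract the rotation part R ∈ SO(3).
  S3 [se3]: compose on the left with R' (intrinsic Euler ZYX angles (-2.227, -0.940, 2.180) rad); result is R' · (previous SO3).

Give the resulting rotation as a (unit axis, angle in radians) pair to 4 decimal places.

rotation (axis_angle) = ((0.8348, 0.3533, -0.4222), 1.6136)

source (pnp_recover): camera pose = R=[0.1848 0.3785 0.9070; -0.7009 0.6977 -0.1484; -0.6889 -0.6082 0.3942], t=(-0.0700, -0.4899, 5.3482)
after S1 (compose_se3): R=[-0.7746 0.2446 0.5832; -0.4821 0.3686 -0.7948; -0.4094 -0.8968 -0.1676], t=(2.9973, -0.1110, 5.6960)
after S2 (rot_of_se3): [-0.7746 0.2446 0.5832; -0.4821 0.3686 -0.7948; -0.4094 -0.8968 -0.1676]
after S3 (compose_so3): [0.6840 0.7294 -0.0145; -0.1142 0.0874 -0.9896; -0.7205 0.6785 0.1431]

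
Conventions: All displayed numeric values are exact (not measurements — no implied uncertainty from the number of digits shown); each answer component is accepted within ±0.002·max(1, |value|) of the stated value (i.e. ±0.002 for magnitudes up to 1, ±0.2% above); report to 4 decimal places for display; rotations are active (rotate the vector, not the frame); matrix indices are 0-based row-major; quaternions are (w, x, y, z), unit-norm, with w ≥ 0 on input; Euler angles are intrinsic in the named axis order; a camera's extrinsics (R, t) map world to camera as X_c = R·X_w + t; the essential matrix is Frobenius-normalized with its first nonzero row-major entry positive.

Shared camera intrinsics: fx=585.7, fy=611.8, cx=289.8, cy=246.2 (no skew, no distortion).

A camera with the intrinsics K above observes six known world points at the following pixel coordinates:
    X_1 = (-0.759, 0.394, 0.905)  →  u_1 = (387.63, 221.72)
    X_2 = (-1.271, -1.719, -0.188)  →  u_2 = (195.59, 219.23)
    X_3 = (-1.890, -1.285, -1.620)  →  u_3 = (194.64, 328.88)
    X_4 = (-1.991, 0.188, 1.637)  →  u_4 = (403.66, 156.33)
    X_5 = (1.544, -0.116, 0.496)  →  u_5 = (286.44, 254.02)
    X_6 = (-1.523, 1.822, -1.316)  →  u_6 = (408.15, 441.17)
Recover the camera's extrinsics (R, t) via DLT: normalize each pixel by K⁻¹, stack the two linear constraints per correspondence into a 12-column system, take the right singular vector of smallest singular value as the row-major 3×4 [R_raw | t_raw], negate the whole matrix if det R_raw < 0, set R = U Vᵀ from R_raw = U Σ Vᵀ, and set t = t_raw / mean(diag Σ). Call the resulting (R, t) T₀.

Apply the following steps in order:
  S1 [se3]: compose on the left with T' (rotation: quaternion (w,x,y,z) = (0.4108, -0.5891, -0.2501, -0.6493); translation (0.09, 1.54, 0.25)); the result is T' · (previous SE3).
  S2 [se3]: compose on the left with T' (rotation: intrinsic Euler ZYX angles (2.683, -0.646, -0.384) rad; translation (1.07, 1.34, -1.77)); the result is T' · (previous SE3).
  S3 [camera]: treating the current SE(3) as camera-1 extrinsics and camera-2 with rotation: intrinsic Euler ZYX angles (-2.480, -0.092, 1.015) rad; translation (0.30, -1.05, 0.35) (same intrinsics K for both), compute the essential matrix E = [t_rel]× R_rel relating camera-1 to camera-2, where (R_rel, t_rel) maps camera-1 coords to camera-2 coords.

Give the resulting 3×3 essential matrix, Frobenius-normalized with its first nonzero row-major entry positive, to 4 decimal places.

source (pnp_recover): camera pose = R=[-0.1971 0.8729 0.4462; 0.0807 0.4681 -0.8800; -0.9771 -0.1374 -0.1627], t=(0.1600, 0.4200, 5.7903)
after S1 (compose_se3): R=[-0.4861 0.3384 -0.8057; -0.7866 -0.5712 0.2347; -0.3808 0.7479 0.5438], t=(3.6829, 5.9595, 1.3851)
after S2 (compose_se3): R=[0.7026 0.3579 0.6151; 0.6256 0.1014 -0.7736; -0.3393 0.9282 -0.1526], t=(-4.7547, -2.5253, -0.3102)
after S3 (essential): [0.2871 -0.4834 0.2383; 0.0169 0.1227 -0.4984; 0.2990 -0.3048 -0.4254]

matrix = [0.2871 -0.4834 0.2383; 0.0169 0.1227 -0.4984; 0.2990 -0.3048 -0.4254]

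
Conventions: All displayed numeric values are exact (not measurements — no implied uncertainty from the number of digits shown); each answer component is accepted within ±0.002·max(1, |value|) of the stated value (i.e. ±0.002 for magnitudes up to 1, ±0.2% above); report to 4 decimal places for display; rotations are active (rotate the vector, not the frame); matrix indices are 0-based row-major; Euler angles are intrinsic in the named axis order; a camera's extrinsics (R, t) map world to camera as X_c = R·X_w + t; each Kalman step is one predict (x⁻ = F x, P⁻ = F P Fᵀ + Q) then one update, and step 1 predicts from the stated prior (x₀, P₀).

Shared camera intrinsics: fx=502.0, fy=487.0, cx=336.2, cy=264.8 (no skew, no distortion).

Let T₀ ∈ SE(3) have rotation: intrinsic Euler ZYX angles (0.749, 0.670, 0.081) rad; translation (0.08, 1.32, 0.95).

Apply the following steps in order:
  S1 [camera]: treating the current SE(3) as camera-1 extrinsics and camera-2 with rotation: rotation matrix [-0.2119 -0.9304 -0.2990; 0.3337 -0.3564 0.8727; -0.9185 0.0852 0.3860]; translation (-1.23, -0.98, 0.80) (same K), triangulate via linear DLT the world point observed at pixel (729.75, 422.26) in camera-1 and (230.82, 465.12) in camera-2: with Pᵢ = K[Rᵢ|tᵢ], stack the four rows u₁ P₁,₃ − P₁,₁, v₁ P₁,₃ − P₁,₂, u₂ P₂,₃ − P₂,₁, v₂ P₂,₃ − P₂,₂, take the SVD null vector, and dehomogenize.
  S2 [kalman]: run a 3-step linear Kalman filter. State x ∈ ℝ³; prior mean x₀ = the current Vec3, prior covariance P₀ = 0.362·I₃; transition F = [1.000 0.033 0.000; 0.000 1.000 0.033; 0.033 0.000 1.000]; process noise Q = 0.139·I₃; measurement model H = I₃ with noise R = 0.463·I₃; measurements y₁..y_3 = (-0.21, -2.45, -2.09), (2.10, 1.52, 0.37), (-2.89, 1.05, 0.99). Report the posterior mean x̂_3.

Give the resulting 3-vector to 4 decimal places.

after S1 (triangulate): (-0.1574, -1.3877, 1.2296)
after S2 (kf_track): (-0.7647, 0.2206, 0.3816)

result = (-0.7647, 0.2206, 0.3816)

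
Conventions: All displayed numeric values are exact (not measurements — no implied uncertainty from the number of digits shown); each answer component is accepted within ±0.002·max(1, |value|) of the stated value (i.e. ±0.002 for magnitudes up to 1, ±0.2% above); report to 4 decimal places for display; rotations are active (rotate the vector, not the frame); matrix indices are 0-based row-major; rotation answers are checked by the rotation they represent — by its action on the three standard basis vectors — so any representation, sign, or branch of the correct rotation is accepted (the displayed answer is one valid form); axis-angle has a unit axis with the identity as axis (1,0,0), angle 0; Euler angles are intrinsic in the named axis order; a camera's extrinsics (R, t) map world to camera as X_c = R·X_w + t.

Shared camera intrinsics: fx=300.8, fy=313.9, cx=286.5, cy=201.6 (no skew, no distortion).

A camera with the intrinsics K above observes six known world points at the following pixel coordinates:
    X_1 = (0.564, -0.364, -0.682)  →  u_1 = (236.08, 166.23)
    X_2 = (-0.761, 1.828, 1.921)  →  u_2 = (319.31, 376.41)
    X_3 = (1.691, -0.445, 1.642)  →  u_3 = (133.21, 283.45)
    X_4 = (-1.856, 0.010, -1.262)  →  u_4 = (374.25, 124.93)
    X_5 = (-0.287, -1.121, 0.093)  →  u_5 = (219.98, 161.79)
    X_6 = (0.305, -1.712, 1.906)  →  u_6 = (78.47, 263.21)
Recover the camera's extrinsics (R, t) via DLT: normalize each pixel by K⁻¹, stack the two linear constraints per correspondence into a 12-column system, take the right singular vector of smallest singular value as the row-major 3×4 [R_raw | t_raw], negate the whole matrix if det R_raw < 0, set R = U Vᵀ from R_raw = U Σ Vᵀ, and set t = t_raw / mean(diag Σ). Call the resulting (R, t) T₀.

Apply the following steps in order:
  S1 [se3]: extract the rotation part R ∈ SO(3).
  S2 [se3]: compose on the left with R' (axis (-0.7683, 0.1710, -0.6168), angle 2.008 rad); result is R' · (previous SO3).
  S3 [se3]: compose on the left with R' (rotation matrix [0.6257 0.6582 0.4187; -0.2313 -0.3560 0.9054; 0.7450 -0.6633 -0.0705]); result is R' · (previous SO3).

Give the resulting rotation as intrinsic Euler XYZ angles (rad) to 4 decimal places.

source (pnp_recover): camera pose = R=[-0.7763 0.5516 -0.3050; 0.0997 0.5853 0.8047; 0.6224 0.5943 -0.5094], t=(-0.5000, 0.0800, 5.0699)
after S1 (rot_of_se3): [-0.7763 0.5516 -0.3050; 0.0997 0.5853 0.8047; 0.6224 0.5943 -0.5094]
after S2 (compose_so3): [0.2297 0.9405 -0.2505; 0.8807 -0.3104 -0.3578; -0.4142 -0.1384 -0.8996]
after S3 (compose_so3): [0.5500 0.3262 -0.7688; -0.7417 -0.2324 -0.6292; -0.3839 0.9163 0.1141]

rotation (euler_xyz) = (1.3913, -0.8770, -0.5353)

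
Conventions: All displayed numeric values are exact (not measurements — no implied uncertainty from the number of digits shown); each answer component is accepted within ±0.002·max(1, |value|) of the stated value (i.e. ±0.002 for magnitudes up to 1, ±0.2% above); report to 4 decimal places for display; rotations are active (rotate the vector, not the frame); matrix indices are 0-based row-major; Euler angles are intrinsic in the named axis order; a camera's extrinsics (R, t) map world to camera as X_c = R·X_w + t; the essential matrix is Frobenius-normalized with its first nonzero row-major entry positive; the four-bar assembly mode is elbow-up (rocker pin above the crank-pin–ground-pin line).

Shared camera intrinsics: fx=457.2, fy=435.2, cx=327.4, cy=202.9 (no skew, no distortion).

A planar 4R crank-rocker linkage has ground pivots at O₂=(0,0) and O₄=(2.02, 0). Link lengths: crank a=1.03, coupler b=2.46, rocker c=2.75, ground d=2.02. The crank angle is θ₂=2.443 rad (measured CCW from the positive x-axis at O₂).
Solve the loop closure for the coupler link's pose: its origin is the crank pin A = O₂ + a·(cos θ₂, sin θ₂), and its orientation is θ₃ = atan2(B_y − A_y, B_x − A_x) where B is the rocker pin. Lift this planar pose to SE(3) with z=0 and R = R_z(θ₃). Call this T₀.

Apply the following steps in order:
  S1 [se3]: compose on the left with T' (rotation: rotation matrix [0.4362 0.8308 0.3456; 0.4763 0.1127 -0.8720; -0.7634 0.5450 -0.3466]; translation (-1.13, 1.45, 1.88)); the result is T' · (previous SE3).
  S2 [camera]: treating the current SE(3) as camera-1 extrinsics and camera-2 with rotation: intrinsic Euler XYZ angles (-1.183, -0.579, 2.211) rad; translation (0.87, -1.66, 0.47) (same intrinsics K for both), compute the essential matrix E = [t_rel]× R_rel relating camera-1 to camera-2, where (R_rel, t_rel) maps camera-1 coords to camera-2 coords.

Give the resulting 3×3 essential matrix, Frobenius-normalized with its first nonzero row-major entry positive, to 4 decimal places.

source (fourbar_fk): coupler pose = R=[0.6687 -0.7436 0.0000; 0.7436 0.6687 0.0000; 0.0000 0.0000 1.0000], t=(-0.7887, 0.6624, 0.0000)
after S1 (compose_se3): R=[0.9094 0.2312 0.3456; 0.4023 -0.2788 -0.8720; -0.1052 0.9321 -0.3466], t=(-0.9237, 1.1490, 2.8432)
after S2 (essential): [0.3628 0.5092 -0.1409; -0.2470 -0.1776 0.0681; -0.5437 0.4431 0.0130]

matrix = [0.3628 0.5092 -0.1409; -0.2470 -0.1776 0.0681; -0.5437 0.4431 0.0130]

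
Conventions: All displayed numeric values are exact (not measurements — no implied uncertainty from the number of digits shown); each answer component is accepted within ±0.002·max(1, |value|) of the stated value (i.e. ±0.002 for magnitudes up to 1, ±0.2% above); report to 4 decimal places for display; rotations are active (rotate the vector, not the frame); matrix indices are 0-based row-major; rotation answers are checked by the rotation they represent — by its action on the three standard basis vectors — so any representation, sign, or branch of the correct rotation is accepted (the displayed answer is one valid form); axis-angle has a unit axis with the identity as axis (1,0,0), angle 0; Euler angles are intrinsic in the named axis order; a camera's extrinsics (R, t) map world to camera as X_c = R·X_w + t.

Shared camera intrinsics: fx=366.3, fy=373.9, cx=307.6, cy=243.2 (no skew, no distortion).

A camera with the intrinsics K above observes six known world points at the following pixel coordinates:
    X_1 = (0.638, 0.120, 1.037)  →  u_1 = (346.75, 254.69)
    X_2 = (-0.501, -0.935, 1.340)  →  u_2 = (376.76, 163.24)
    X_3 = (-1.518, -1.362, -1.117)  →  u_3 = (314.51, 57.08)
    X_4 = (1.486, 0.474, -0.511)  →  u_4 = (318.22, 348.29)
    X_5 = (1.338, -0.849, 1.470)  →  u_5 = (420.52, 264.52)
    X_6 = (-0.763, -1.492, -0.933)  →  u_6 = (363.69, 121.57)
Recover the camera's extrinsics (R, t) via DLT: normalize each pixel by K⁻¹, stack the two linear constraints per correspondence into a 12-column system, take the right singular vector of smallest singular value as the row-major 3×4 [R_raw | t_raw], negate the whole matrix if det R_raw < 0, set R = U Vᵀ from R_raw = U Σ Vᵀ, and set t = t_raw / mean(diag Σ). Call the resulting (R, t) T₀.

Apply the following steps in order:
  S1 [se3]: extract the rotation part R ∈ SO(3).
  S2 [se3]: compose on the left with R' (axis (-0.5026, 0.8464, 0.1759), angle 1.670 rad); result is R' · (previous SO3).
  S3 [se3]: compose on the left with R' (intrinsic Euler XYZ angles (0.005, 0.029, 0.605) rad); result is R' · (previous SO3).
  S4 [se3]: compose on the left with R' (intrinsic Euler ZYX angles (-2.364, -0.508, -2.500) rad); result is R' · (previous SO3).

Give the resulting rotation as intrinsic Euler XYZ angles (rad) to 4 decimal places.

rotation (euler_xyz) = (-1.0739, -1.3288, 0.4184)

source (pnp_recover): camera pose = R=[0.4394 -0.8063 0.3959; 0.8977 0.3782 -0.2260; 0.0325 0.4547 0.8901], t=(0.0800, -0.1900, 5.3100)
after S1 (rot_of_se3): [0.4394 -0.8063 0.3959; 0.8977 0.3782 -0.2260; 0.0325 0.4547 0.8901]
after S2 (compose_so3): [-0.4741 -0.0483 0.8791; 0.5110 0.7980 0.3194; -0.7170 0.6007 -0.3537]
after S3 (compose_so3): [-0.7011 -0.4760 0.5309; 0.1541 0.6258 0.7646; -0.6962 0.6179 -0.3654]
after S4 (compose_so3): [0.2190 -0.0974 -0.9709; 0.9735 0.0888 0.2106; 0.0657 -0.9913 0.1142]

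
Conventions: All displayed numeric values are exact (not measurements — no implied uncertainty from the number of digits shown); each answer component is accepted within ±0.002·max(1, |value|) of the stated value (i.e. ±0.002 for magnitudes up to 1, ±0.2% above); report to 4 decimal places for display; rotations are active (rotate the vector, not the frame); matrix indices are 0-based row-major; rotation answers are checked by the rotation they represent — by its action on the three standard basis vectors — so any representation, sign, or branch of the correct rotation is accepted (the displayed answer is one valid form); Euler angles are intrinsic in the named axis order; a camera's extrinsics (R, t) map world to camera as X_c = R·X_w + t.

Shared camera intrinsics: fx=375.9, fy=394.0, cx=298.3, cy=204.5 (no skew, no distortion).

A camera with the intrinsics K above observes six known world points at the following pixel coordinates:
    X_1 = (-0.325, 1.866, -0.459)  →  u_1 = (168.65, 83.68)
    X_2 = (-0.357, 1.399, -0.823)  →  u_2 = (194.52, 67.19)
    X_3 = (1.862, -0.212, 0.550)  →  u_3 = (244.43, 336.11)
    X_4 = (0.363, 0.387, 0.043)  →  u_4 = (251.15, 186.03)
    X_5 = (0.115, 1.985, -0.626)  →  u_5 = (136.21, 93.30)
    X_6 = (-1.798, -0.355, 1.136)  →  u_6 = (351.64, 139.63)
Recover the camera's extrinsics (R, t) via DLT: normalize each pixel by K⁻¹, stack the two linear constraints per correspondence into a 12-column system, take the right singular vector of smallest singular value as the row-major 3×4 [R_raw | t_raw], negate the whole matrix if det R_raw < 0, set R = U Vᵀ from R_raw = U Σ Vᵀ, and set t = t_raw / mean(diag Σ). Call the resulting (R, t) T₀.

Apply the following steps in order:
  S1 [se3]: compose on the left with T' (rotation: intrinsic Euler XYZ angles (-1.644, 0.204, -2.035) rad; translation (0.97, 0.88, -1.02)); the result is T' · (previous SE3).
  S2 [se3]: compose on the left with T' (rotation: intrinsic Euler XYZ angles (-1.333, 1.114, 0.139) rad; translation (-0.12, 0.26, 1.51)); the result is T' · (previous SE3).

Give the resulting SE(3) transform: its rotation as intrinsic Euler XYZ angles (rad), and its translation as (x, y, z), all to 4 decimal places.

rotation (euler_xyz) = (2.9316, 0.4146, 1.0982), translation = (-1.2086, 0.1852, -4.3988)

source (pnp_recover): camera pose = R=[-0.3825 -0.9240 -0.0006; 0.7784 -0.3226 0.5385; -0.4977 0.2055 0.8426], t=(-0.0900, -0.4000, 4.7396)
after S1 (compose_se3): R=[0.7485 0.1642 0.6425; -0.6609 0.1045 0.7432; 0.0550 -0.9809 0.1867], t=(1.6194, 5.5541, -1.6230)
after S2 (compose_se3): R=[0.4167 -0.8149 0.4028; -0.8326 -0.5200 -0.1908; 0.3649 -0.2559 -0.8952], t=(-1.2086, 0.1852, -4.3988)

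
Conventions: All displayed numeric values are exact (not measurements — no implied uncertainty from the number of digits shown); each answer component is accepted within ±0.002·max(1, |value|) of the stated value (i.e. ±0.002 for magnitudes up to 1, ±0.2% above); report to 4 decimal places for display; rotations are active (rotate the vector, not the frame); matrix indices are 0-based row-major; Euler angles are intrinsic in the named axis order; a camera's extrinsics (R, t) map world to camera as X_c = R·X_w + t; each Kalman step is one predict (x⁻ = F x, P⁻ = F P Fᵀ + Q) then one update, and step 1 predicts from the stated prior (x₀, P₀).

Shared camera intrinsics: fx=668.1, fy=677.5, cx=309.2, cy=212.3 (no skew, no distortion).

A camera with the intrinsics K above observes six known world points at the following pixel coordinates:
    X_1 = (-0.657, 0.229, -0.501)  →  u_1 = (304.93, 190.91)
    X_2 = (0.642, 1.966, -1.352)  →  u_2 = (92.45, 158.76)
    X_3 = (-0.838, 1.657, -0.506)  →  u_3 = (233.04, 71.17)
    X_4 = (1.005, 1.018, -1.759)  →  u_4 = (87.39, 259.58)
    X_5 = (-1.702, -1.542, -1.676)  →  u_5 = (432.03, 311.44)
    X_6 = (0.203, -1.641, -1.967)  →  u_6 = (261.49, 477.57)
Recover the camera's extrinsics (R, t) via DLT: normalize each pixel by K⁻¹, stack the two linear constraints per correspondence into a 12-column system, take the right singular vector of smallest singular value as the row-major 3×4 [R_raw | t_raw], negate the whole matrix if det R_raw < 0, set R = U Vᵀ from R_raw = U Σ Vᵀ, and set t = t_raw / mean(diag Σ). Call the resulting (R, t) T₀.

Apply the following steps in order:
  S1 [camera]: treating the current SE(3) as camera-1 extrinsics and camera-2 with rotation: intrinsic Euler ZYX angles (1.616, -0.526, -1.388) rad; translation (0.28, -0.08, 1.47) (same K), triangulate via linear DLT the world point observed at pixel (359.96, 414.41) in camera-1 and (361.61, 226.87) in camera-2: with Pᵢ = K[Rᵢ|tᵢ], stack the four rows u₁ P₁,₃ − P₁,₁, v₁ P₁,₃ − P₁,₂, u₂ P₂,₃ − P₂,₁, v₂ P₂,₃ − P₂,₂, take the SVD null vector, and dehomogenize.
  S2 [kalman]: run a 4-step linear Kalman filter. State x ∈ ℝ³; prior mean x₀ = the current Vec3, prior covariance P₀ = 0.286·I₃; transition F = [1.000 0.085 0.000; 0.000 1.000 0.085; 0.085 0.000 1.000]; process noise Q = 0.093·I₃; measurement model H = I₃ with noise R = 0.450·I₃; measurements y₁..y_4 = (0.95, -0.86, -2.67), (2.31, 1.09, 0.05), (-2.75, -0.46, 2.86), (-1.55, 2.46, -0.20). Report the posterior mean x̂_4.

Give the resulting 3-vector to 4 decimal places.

result = (-0.6063, 0.6355, 0.4471)

source (pnp_recover): camera pose = R=[-0.5275 -0.5682 0.6315; 0.6459 -0.7511 -0.1363; 0.5518 0.3360 0.7633], t=(0.0601, 0.3298, 6.9482)
after S1 (triangulate): (1.0955, -1.5539, 0.2947)
after S2 (kf_track): (-0.6063, 0.6355, 0.4471)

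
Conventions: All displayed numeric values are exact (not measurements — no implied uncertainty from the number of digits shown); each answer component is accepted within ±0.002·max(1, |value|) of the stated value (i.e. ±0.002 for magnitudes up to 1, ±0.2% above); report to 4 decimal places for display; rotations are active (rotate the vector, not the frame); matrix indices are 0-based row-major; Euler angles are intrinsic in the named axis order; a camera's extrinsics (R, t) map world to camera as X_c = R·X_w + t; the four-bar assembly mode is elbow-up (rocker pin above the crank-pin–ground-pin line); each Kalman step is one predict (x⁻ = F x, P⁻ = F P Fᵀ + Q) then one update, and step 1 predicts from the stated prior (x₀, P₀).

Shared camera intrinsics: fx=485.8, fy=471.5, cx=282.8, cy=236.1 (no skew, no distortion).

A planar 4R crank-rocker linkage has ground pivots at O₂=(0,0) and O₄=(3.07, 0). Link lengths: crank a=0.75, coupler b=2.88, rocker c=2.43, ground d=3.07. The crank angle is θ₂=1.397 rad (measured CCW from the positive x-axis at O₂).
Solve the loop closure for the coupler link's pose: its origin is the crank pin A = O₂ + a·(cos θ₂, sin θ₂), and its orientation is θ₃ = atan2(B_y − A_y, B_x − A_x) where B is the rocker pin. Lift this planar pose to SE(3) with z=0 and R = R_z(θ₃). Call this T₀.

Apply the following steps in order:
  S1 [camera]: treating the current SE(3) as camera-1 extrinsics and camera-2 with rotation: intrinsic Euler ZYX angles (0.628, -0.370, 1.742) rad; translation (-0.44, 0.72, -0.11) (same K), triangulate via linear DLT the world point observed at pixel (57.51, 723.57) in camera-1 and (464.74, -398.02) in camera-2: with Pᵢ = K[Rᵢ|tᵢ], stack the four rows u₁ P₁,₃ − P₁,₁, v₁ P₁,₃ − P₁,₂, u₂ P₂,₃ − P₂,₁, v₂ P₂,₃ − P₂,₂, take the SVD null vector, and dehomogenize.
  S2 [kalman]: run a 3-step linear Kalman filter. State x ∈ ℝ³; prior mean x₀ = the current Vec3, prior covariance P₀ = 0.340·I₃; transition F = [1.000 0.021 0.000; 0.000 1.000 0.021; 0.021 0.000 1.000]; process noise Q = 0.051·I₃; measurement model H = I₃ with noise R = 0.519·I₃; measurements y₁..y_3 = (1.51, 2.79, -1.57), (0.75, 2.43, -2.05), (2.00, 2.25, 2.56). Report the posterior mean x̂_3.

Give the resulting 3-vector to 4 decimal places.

source (fourbar_fk): coupler pose = R=[0.8256 -0.5643 0.0000; 0.5643 0.8256 0.0000; 0.0000 0.0000 1.0000], t=(0.1297, 0.7387, 0.0000)
after S1 (triangulate): (-0.1229, 1.6930, 1.9993)
after S2 (kf_track): (1.1236, 2.2768, 0.5369)

result = (1.1236, 2.2768, 0.5369)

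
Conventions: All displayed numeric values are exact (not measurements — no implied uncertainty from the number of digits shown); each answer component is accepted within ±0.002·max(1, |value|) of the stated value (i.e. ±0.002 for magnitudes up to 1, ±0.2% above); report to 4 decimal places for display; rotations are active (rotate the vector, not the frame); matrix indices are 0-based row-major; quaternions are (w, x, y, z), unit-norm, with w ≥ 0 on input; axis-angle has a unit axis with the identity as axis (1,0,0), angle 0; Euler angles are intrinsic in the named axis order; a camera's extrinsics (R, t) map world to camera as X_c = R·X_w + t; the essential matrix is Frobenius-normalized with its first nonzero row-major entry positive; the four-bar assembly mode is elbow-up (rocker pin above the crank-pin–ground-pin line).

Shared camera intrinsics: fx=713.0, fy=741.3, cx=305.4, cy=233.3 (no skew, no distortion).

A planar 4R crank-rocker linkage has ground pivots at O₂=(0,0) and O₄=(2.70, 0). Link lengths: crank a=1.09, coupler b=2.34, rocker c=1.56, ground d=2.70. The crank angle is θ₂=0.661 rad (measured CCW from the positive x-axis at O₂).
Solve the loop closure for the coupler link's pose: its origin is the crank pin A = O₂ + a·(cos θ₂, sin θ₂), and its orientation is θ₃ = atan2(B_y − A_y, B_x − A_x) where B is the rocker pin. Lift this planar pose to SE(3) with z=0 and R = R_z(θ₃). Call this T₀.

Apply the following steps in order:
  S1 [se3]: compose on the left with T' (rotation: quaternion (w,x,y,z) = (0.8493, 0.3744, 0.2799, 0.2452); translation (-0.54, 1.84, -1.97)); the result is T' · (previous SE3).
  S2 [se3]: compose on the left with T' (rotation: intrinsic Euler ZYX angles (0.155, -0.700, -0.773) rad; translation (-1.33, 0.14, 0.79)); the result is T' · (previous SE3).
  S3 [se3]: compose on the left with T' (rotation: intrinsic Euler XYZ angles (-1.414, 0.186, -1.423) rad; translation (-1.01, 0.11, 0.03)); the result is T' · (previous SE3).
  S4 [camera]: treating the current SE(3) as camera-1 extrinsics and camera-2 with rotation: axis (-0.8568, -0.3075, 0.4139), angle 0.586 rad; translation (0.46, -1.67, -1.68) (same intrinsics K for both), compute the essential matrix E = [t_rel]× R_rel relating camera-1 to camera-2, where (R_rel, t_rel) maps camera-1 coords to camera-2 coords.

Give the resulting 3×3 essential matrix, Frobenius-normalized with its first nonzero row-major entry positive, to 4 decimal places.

source (fourbar_fk): coupler pose = R=[0.9311 -0.3648 0.0000; 0.3648 0.9311 0.0000; 0.0000 0.0000 1.0000], t=(0.8604, 0.6692, 0.0000)
after S1 (compose_se3): R=[0.5978 -0.4564 0.6591; 0.8016 0.3297 -0.4987; 0.0103 0.8264 0.5629], t=(-0.0563, 2.7798, -1.7037)
after S2 (compose_se3): R=[0.7136 -0.7004 0.0143; 0.6996 0.7135 0.0388; -0.0374 -0.0176 0.9991], t=(0.5156, 1.2383, -1.6637)
after S3 (compose_se3): R=[0.7763 0.5890 0.2245; -0.2760 -0.0026 0.9612; 0.5667 -0.8082 0.1605], t=(-0.0394, -1.7937, 0.0608)
after S4 (essential): [0.1566 -0.4343 -0.4603; -0.1099 0.3075 0.0448; 0.1410 -0.4005 0.5349]

matrix = [0.1566 -0.4343 -0.4603; -0.1099 0.3075 0.0448; 0.1410 -0.4005 0.5349]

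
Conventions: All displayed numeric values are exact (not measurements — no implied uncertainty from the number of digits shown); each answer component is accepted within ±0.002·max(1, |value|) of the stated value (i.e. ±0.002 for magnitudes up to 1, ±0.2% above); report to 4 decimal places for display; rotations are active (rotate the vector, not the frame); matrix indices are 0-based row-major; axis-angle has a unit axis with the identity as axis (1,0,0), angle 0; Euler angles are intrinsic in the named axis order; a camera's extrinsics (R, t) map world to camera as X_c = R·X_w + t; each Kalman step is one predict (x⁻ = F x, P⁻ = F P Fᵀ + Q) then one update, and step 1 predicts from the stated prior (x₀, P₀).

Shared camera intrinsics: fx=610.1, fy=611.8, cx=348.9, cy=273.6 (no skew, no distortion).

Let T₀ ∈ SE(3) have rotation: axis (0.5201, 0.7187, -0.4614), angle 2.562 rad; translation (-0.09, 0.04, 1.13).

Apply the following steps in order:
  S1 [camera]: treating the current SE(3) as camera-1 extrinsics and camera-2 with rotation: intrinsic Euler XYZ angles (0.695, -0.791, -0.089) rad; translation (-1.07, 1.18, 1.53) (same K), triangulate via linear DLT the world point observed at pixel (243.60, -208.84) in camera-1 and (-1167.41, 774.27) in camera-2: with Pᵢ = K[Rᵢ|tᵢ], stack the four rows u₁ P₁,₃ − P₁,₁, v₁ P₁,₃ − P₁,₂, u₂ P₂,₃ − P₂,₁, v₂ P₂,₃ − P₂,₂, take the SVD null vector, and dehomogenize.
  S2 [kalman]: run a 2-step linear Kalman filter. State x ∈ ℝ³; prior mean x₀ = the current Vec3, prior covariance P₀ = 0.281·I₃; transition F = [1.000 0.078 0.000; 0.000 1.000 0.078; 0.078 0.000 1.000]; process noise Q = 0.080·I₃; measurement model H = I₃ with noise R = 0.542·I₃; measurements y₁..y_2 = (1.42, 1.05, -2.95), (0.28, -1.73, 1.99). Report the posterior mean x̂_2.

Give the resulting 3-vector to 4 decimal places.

after S1 (triangulate): (-1.1919, -0.6265, 1.0344)
after S2 (kf_track): (-0.0163, -0.5358, 0.3129)

result = (-0.0163, -0.5358, 0.3129)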